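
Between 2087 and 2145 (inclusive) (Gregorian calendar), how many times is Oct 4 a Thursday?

Track Oct 4's weekday year by year (advancing +1, or +2 across a Feb 29):
  2087: Sat  2088: Mon (+2)  2089: Tue (+1)  2090: Wed (+1)  2091: Thu (+1) ✓
  2092: Sat (+2)  2093: Sun (+1)  2094: Mon (+1)  2095: Tue (+1)  2096: Thu (+2) ✓
  2097: Fri (+1)  2098: Sat (+1)  2099: Sun (+1)  2100: Mon (+1)  … (31 more years) …
  2132: Sat (+2)  2133: Sun (+1)  2134: Mon (+1)  2135: Tue (+1)  2136: Thu (+2) ✓
  2137: Fri (+1)  2138: Sat (+1)  2139: Sun (+1)  2140: Tue (+2)  2141: Wed (+1)
  2142: Thu (+1) ✓  2143: Fri (+1)  2144: Sun (+2)  2145: Mon (+1)
Thursday years: 2091, 2096, 2103, 2108, 2114, 2125, 2131, 2136, 2142 — 9 in total.

9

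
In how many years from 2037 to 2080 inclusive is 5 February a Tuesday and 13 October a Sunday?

5

Check each year's weekday for 5 February and 13 October:
  2037: Thu/Tue  2038: Fri/Wed  2039: Sat/Thu  2040: Sun/Sat  2041: Tue/Sun ✓  2042: Wed/Mon  2043: Thu/Tue  2044: Fri/Thu  2045: Sun/Fri  2046: Mon/Sat  2047: Tue/Sun ✓  2048: Wed/Tue  2049: Fri/Wed  2050: Sat/Thu  …(16 more)…  2067: Sat/Thu  2068: Sun/Sat  2069: Tue/Sun ✓  2070: Wed/Mon  2071: Thu/Tue  2072: Fri/Thu  2073: Sun/Fri  2074: Mon/Sat  2075: Tue/Sun ✓  2076: Wed/Tue  2077: Fri/Wed  2078: Sat/Thu  2079: Sun/Fri  2080: Mon/Sun
Both conditions hold in: 2041, 2047, 2058, 2069, 2075 — 5.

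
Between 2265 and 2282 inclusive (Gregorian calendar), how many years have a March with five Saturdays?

7

March has 31 days; it has five Saturdays when Saturday falls among the first (month-length − 28) days — i.e. when March 1 is one of Saturday/Friday/Thursday.
March 1 by year: 2265:Wed 2266:Thu✓ 2267:Fri✓ 2268:Sun 2269:Mon 2270:Tue 2271:Wed 2272:Fri✓ 2273:Sat✓ 2274:Sun 2275:Mon 2276:Wed 2277:Thu✓ 2278:Fri✓ 2279:Sat✓ 2280:Mon 2281:Tue 2282:Wed
Years with five Saturdays: 2266, 2267, 2272, 2273, 2277, 2278, 2279 → 7.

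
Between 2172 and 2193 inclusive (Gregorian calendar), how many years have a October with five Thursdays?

9

October has 31 days; it has five Thursdays when Thursday falls among the first (month-length − 28) days — i.e. when October 1 is one of Thursday/Wednesday/Tuesday.
October 1 by year: 2172:Thu✓ 2173:Fri 2174:Sat 2175:Sun 2176:Tue✓ 2177:Wed✓ 2178:Thu✓ 2179:Fri 2180:Sun 2181:Mon 2182:Tue✓ 2183:Wed✓ 2184:Fri 2185:Sat 2186:Sun 2187:Mon 2188:Wed✓ 2189:Thu✓ 2190:Fri 2191:Sat 2192:Mon 2193:Tue✓
Years with five Thursdays: 2172, 2176, 2177, 2178, 2182, 2183, 2188, 2189, 2193 → 9.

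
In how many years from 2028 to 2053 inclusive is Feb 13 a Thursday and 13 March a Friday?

Check each year's weekday for Feb 13 and 13 March:
  2028: Sun/Mon  2029: Tue/Tue  2030: Wed/Wed  2031: Thu/Thu  2032: Fri/Sat  2033: Sun/Sun  2034: Mon/Mon  2035: Tue/Tue  2036: Wed/Thu  2037: Fri/Fri  2038: Sat/Sat  2039: Sun/Sun  2040: Mon/Tue  2041: Wed/Wed  2042: Thu/Thu  2043: Fri/Fri  2044: Sat/Sun  2045: Mon/Mon  2046: Tue/Tue  2047: Wed/Wed  2048: Thu/Fri ✓  2049: Sat/Sat  2050: Sun/Sun  2051: Mon/Mon  2052: Tue/Wed  2053: Thu/Thu
Both conditions hold in: 2048 — 1.

1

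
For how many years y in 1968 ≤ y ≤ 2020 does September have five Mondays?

16

September has 30 days; it has five Mondays when Monday falls among the first (month-length − 28) days — i.e. when September 1 is one of Monday/Sunday.
September 1 by year: 1968:Sun✓ 1969:Mon✓ 1970:Tue 1971:Wed 1972:Fri 1973:Sat 1974:Sun✓ 1975:Mon✓ 1976:Wed 1977:Thu 1978:Fri 1979:Sat 1980:Mon✓ 1981:Tue 1982:Wed …(23 more)… 2006:Fri 2007:Sat 2008:Mon✓ 2009:Tue 2010:Wed 2011:Thu 2012:Sat 2013:Sun✓ 2014:Mon✓ 2015:Tue 2016:Thu 2017:Fri 2018:Sat 2019:Sun✓ 2020:Tue
Years with five Mondays: 1968, 1969, 1974, 1975, 1980, 1985, 1986, 1991, 1996, 1997, 2002, 2003, 2008, 2013, 2014, 2019 → 16.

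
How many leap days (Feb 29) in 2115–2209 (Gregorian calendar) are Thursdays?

Leap years in 2115–2209: 23 of them.
Feb 29 weekday advances by 5 (mod 7) from one leap year to the next four years later (or differs when a century non-leap intervenes).
Leap-day weekdays: 2116:Sat 2120:Thu✓ 2124:Tue 2128:Sun 2132:Fri 2136:Wed 2140:Mon 2144:Sat 2148:Thu✓ 2152:Tue 2156:Sun 2160:Fri 2164:Wed 2168:Mon 2172:Sat 2176:Thu✓ 2180:Tue 2184:Sun 2188:Fri 2192:Wed 2196:Mon 2204:Wed 2208:Mon
Thursday: 2120, 2148, 2176 → 3.

3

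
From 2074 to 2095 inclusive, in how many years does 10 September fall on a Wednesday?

Track 10 September's weekday year by year (advancing +1, or +2 across a Feb 29):
  2074: Mon  2075: Tue (+1)  2076: Thu (+2)  2077: Fri (+1)  2078: Sat (+1)
  2079: Sun (+1)  2080: Tue (+2)  2081: Wed (+1) ✓  2082: Thu (+1)  2083: Fri (+1)
  2084: Sun (+2)  2085: Mon (+1)  2086: Tue (+1)  2087: Wed (+1) ✓  2088: Fri (+2)
  2089: Sat (+1)  2090: Sun (+1)  2091: Mon (+1)  2092: Wed (+2) ✓  2093: Thu (+1)
  2094: Fri (+1)  2095: Sat (+1)
Wednesday years: 2081, 2087, 2092 — 3 in total.

3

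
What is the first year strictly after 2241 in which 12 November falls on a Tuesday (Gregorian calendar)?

From one year to the next, a fixed date's weekday advances by 1, or by 2 when a Feb 29 lies between the two dates.
2241: November 12 is Friday.
2242: Saturday (+1)
2243: Sunday (+1)
2244: Tuesday (+2)
12 November falls on a Tuesday in 2244.

2244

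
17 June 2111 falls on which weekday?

Wednesday

January 1, 2111 is a Thursday.
June 17 is day 168 of the year, i.e. 167 days after Jan 1.
167 mod 7 = 6, so advance 6 weekdays from Thursday: Wednesday.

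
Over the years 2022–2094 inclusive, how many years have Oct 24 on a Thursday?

10

Track Oct 24's weekday year by year (advancing +1, or +2 across a Feb 29):
  2022: Mon  2023: Tue (+1)  2024: Thu (+2) ✓  2025: Fri (+1)  2026: Sat (+1)
  2027: Sun (+1)  2028: Tue (+2)  2029: Wed (+1)  2030: Thu (+1) ✓  2031: Fri (+1)
  2032: Sun (+2)  2033: Mon (+1)  2034: Tue (+1)  2035: Wed (+1)  … (45 more years) …
  2081: Fri (+1)  2082: Sat (+1)  2083: Sun (+1)  2084: Tue (+2)  2085: Wed (+1)
  2086: Thu (+1) ✓  2087: Fri (+1)  2088: Sun (+2)  2089: Mon (+1)  2090: Tue (+1)
  2091: Wed (+1)  2092: Fri (+2)  2093: Sat (+1)  2094: Sun (+1)
Thursday years: 2024, 2030, 2041, 2047, 2052, 2058, 2069, 2075, 2080, 2086 — 10 in total.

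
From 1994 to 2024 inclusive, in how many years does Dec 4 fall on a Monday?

5

Track Dec 4's weekday year by year (advancing +1, or +2 across a Feb 29):
  1994: Sun  1995: Mon (+1) ✓  1996: Wed (+2)  1997: Thu (+1)  1998: Fri (+1)
  1999: Sat (+1)  2000: Mon (+2) ✓  2001: Tue (+1)  2002: Wed (+1)  2003: Thu (+1)
  2004: Sat (+2)  2005: Sun (+1)  2006: Mon (+1) ✓  2007: Tue (+1)  … (3 more years) …
  2011: Sun (+1)  2012: Tue (+2)  2013: Wed (+1)  2014: Thu (+1)  2015: Fri (+1)
  2016: Sun (+2)  2017: Mon (+1) ✓  2018: Tue (+1)  2019: Wed (+1)  2020: Fri (+2)
  2021: Sat (+1)  2022: Sun (+1)  2023: Mon (+1) ✓  2024: Wed (+2)
Monday years: 1995, 2000, 2006, 2017, 2023 — 5 in total.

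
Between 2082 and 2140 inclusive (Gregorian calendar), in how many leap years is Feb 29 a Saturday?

Leap years in 2082–2140: 14 of them.
Feb 29 weekday advances by 5 (mod 7) from one leap year to the next four years later (or differs when a century non-leap intervenes).
Leap-day weekdays: 2084:Tue 2088:Sun 2092:Fri 2096:Wed 2104:Fri 2108:Wed 2112:Mon 2116:Sat✓ 2120:Thu 2124:Tue 2128:Sun 2132:Fri 2136:Wed 2140:Mon
Saturday: 2116 → 1.

1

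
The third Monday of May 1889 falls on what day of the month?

May 1, 1889 is a Wednesday, so the first Monday is the 6th.
The third Monday is 6 + 14 = 20.

20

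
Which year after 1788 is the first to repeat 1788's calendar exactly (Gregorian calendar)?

1828

Two years share a calendar iff Jan 1 falls on the same weekday and both are leap or both are common. 1788: Jan 1 is Tuesday, leap year.
1789: Jan 1 Thursday, common
1790: Jan 1 Friday, common
1791: Jan 1 Saturday, common
1792: Jan 1 Sunday, leap
1793: Jan 1 Tuesday, common
1794: Jan 1 Wednesday, common
1795: Jan 1 Thursday, common
1796: Jan 1 Friday, leap
1797: Jan 1 Sunday, common
1798: Jan 1 Monday, common
1799: Jan 1 Tuesday, common
1800: Jan 1 Wednesday, common
1801: Jan 1 Thursday, common
1802: Jan 1 Friday, common
1803: Jan 1 Saturday, common
1804: Jan 1 Sunday, leap
1805: Jan 1 Tuesday, common
1806: Jan 1 Wednesday, common
1807: Jan 1 Thursday, common
1808: Jan 1 Friday, leap
1809: Jan 1 Sunday, common
1810: Jan 1 Monday, common
1811: Jan 1 Tuesday, common
1812: Jan 1 Wednesday, leap
1813: Jan 1 Friday, common
1814: Jan 1 Saturday, common
1815: Jan 1 Sunday, common
1816: Jan 1 Monday, leap
1817: Jan 1 Wednesday, common
1818: Jan 1 Thursday, common
1819: Jan 1 Friday, common
1820: Jan 1 Saturday, leap
1821: Jan 1 Monday, common
1822: Jan 1 Tuesday, common
1823: Jan 1 Wednesday, common
1824: Jan 1 Thursday, leap
1825: Jan 1 Saturday, common
1826: Jan 1 Sunday, common
1827: Jan 1 Monday, common
1828: Jan 1 Tuesday, leap
1828 matches on both conditions.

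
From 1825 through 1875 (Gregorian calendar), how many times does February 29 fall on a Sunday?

Leap years in 1825–1875: 12 of them.
Feb 29 weekday advances by 5 (mod 7) from one leap year to the next four years later (or differs when a century non-leap intervenes).
Leap-day weekdays: 1828:Fri 1832:Wed 1836:Mon 1840:Sat 1844:Thu 1848:Tue 1852:Sun✓ 1856:Fri 1860:Wed 1864:Mon 1868:Sat 1872:Thu
Sunday: 1852 → 1.

1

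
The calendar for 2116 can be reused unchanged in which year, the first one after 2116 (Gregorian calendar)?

2144

Two years share a calendar iff Jan 1 falls on the same weekday and both are leap or both are common. 2116: Jan 1 is Wednesday, leap year.
2117: Jan 1 Friday, common
2118: Jan 1 Saturday, common
2119: Jan 1 Sunday, common
2120: Jan 1 Monday, leap
2121: Jan 1 Wednesday, common
2122: Jan 1 Thursday, common
2123: Jan 1 Friday, common
2124: Jan 1 Saturday, leap
2125: Jan 1 Monday, common
2126: Jan 1 Tuesday, common
2127: Jan 1 Wednesday, common
2128: Jan 1 Thursday, leap
2129: Jan 1 Saturday, common
2130: Jan 1 Sunday, common
2131: Jan 1 Monday, common
2132: Jan 1 Tuesday, leap
2133: Jan 1 Thursday, common
2134: Jan 1 Friday, common
2135: Jan 1 Saturday, common
2136: Jan 1 Sunday, leap
2137: Jan 1 Tuesday, common
2138: Jan 1 Wednesday, common
2139: Jan 1 Thursday, common
2140: Jan 1 Friday, leap
2141: Jan 1 Sunday, common
2142: Jan 1 Monday, common
2143: Jan 1 Tuesday, common
2144: Jan 1 Wednesday, leap
2144 matches on both conditions.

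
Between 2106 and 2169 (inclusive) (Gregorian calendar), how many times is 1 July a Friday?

Track 1 July's weekday year by year (advancing +1, or +2 across a Feb 29):
  2106: Thu  2107: Fri (+1) ✓  2108: Sun (+2)  2109: Mon (+1)  2110: Tue (+1)
  2111: Wed (+1)  2112: Fri (+2) ✓  2113: Sat (+1)  2114: Sun (+1)  2115: Mon (+1)
  2116: Wed (+2)  2117: Thu (+1)  2118: Fri (+1) ✓  2119: Sat (+1)  … (36 more years) …
  2156: Thu (+2)  2157: Fri (+1) ✓  2158: Sat (+1)  2159: Sun (+1)  2160: Tue (+2)
  2161: Wed (+1)  2162: Thu (+1)  2163: Fri (+1) ✓  2164: Sun (+2)  2165: Mon (+1)
  2166: Tue (+1)  2167: Wed (+1)  2168: Fri (+2) ✓  2169: Sat (+1)
Friday years: 2107, 2112, 2118, 2129, 2135, 2140, 2146, 2157, 2163, 2168 — 10 in total.

10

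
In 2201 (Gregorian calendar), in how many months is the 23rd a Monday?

3

Check the 23rd of each month of 2201: Jan 23: Fri, Feb 23: Mon, Mar 23: Mon, Apr 23: Thu, May 23: Sat, Jun 23: Tue, Jul 23: Thu, Aug 23: Sun, Sep 23: Wed, Oct 23: Fri, Nov 23: Mon, Dec 23: Wed.
Monday occurs in February, March, November — 3 months.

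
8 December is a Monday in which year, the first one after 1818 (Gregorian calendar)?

1823

From one year to the next, a fixed date's weekday advances by 1, or by 2 when a Feb 29 lies between the two dates.
1818: December 8 is Tuesday.
1819: Wednesday (+1)
1820: Friday (+2)
1821: Saturday (+1)
1822: Sunday (+1)
1823: Monday (+1)
8 December falls on a Monday in 1823.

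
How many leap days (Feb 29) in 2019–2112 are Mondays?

3

Leap years in 2019–2112: 23 of them.
Feb 29 weekday advances by 5 (mod 7) from one leap year to the next four years later (or differs when a century non-leap intervenes).
Leap-day weekdays: 2020:Sat 2024:Thu 2028:Tue 2032:Sun 2036:Fri 2040:Wed 2044:Mon✓ 2048:Sat 2052:Thu 2056:Tue 2060:Sun 2064:Fri 2068:Wed 2072:Mon✓ 2076:Sat 2080:Thu 2084:Tue 2088:Sun 2092:Fri 2096:Wed 2104:Fri 2108:Wed 2112:Mon✓
Monday: 2044, 2072, 2112 → 3.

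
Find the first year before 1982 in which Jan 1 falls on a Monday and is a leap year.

Jan 1 advances by 2 weekdays after a leap year and by 1 after a common year.
1982: Jan 1 is Friday.
1981: Thursday
1980: Tuesday (leap)
1979: Monday
1978: Sunday
1977: Saturday
1976: Thursday (leap)
1975: Wednesday
1974: Tuesday
1973: Monday
1972: Saturday (leap)
1971: Friday
1970: Thursday
1969: Wednesday
1968: Monday (leap)
1968 begins on a Monday and is a leap year.

1968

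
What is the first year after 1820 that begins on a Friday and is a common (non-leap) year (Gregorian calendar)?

Jan 1 advances by 2 weekdays after a leap year and by 1 after a common year.
1820: Jan 1 is Saturday (leap).
1821: Monday
1822: Tuesday
1823: Wednesday
1824: Thursday (leap)
1825: Saturday
1826: Sunday
1827: Monday
1828: Tuesday (leap)
1829: Thursday
1830: Friday
1830 begins on a Friday and is a common year.

1830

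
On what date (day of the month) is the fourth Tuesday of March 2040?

27

March 1, 2040 is a Thursday, so the first Tuesday is the 6th.
The fourth Tuesday is 6 + 21 = 27.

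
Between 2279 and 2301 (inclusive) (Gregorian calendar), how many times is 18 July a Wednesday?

Track 18 July's weekday year by year (advancing +1, or +2 across a Feb 29):
  2279: Fri  2280: Sun (+2)  2281: Mon (+1)  2282: Tue (+1)  2283: Wed (+1) ✓
  2284: Fri (+2)  2285: Sat (+1)  2286: Sun (+1)  2287: Mon (+1)  2288: Wed (+2) ✓
  2289: Thu (+1)  2290: Fri (+1)  2291: Sat (+1)  2292: Mon (+2)  2293: Tue (+1)
  2294: Wed (+1) ✓  2295: Thu (+1)  2296: Sat (+2)  2297: Sun (+1)  2298: Mon (+1)
  2299: Tue (+1)  2300: Wed (+1) ✓  2301: Thu (+1)
Wednesday years: 2283, 2288, 2294, 2300 — 4 in total.

4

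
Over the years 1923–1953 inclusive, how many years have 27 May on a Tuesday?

Track 27 May's weekday year by year (advancing +1, or +2 across a Feb 29):
  1923: Sun  1924: Tue (+2) ✓  1925: Wed (+1)  1926: Thu (+1)  1927: Fri (+1)
  1928: Sun (+2)  1929: Mon (+1)  1930: Tue (+1) ✓  1931: Wed (+1)  1932: Fri (+2)
  1933: Sat (+1)  1934: Sun (+1)  1935: Mon (+1)  1936: Wed (+2)  … (3 more years) …
  1940: Mon (+2)  1941: Tue (+1) ✓  1942: Wed (+1)  1943: Thu (+1)  1944: Sat (+2)
  1945: Sun (+1)  1946: Mon (+1)  1947: Tue (+1) ✓  1948: Thu (+2)  1949: Fri (+1)
  1950: Sat (+1)  1951: Sun (+1)  1952: Tue (+2) ✓  1953: Wed (+1)
Tuesday years: 1924, 1930, 1941, 1947, 1952 — 5 in total.

5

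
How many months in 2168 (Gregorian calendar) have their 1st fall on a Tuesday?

Check the 1st of each month of 2168: Jan 1: Fri, Feb 1: Mon, Mar 1: Tue, Apr 1: Fri, May 1: Sun, Jun 1: Wed, Jul 1: Fri, Aug 1: Mon, Sep 1: Thu, Oct 1: Sat, Nov 1: Tue, Dec 1: Thu.
Tuesday occurs in March, November — 2 months.

2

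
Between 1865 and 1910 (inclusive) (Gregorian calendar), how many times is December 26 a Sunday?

6

Track December 26's weekday year by year (advancing +1, or +2 across a Feb 29):
  1865: Tue  1866: Wed (+1)  1867: Thu (+1)  1868: Sat (+2)  1869: Sun (+1) ✓
  1870: Mon (+1)  1871: Tue (+1)  1872: Thu (+2)  1873: Fri (+1)  1874: Sat (+1)
  1875: Sun (+1) ✓  1876: Tue (+2)  1877: Wed (+1)  1878: Thu (+1)  … (18 more years) …
  1897: Sun (+1) ✓  1898: Mon (+1)  1899: Tue (+1)  1900: Wed (+1)  1901: Thu (+1)
  1902: Fri (+1)  1903: Sat (+1)  1904: Mon (+2)  1905: Tue (+1)  1906: Wed (+1)
  1907: Thu (+1)  1908: Sat (+2)  1909: Sun (+1) ✓  1910: Mon (+1)
Sunday years: 1869, 1875, 1880, 1886, 1897, 1909 — 6 in total.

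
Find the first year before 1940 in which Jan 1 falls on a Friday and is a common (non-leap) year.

Jan 1 advances by 2 weekdays after a leap year and by 1 after a common year.
1940: Jan 1 is Monday (leap).
1939: Sunday
1938: Saturday
1937: Friday
1937 begins on a Friday and is a common year.

1937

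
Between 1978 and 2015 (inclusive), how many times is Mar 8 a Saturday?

Track Mar 8's weekday year by year (advancing +1, or +2 across a Feb 29):
  1978: Wed  1979: Thu (+1)  1980: Sat (+2) ✓  1981: Sun (+1)  1982: Mon (+1)
  1983: Tue (+1)  1984: Thu (+2)  1985: Fri (+1)  1986: Sat (+1) ✓  1987: Sun (+1)
  1988: Tue (+2)  1989: Wed (+1)  1990: Thu (+1)  1991: Fri (+1)  … (10 more years) …
  2002: Fri (+1)  2003: Sat (+1) ✓  2004: Mon (+2)  2005: Tue (+1)  2006: Wed (+1)
  2007: Thu (+1)  2008: Sat (+2) ✓  2009: Sun (+1)  2010: Mon (+1)  2011: Tue (+1)
  2012: Thu (+2)  2013: Fri (+1)  2014: Sat (+1) ✓  2015: Sun (+1)
Saturday years: 1980, 1986, 1997, 2003, 2008, 2014 — 6 in total.

6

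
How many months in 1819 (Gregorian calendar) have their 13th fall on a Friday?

1

Check the 13th of each month of 1819: Jan 13: Wed, Feb 13: Sat, Mar 13: Sat, Apr 13: Tue, May 13: Thu, Jun 13: Sun, Jul 13: Tue, Aug 13: Fri, Sep 13: Mon, Oct 13: Wed, Nov 13: Sat, Dec 13: Mon.
Friday occurs in August — 1 month.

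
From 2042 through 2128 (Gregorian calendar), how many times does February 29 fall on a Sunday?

3

Leap years in 2042–2128: 21 of them.
Feb 29 weekday advances by 5 (mod 7) from one leap year to the next four years later (or differs when a century non-leap intervenes).
Leap-day weekdays: 2044:Mon 2048:Sat 2052:Thu 2056:Tue 2060:Sun✓ 2064:Fri 2068:Wed 2072:Mon 2076:Sat 2080:Thu 2084:Tue 2088:Sun✓ 2092:Fri 2096:Wed 2104:Fri 2108:Wed 2112:Mon 2116:Sat 2120:Thu 2124:Tue 2128:Sun✓
Sunday: 2060, 2088, 2128 → 3.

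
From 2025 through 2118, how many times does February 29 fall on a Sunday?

Leap years in 2025–2118: 22 of them.
Feb 29 weekday advances by 5 (mod 7) from one leap year to the next four years later (or differs when a century non-leap intervenes).
Leap-day weekdays: 2028:Tue 2032:Sun✓ 2036:Fri 2040:Wed 2044:Mon 2048:Sat 2052:Thu 2056:Tue 2060:Sun✓ 2064:Fri 2068:Wed 2072:Mon 2076:Sat 2080:Thu 2084:Tue 2088:Sun✓ 2092:Fri 2096:Wed 2104:Fri 2108:Wed 2112:Mon 2116:Sat
Sunday: 2032, 2060, 2088 → 3.

3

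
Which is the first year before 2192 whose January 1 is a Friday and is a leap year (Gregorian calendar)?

2168

Jan 1 advances by 2 weekdays after a leap year and by 1 after a common year.
2192: Jan 1 is Sunday (leap).
2191: Saturday
2190: Friday
2189: Thursday
2188: Tuesday (leap)
2187: Monday
2186: Sunday
2185: Saturday
2184: Thursday (leap)
2183: Wednesday
2182: Tuesday
2181: Monday
2180: Saturday (leap)
2179: Friday
2178: Thursday
2177: Wednesday
2176: Monday (leap)
2175: Sunday
2174: Saturday
2173: Friday
2172: Wednesday (leap)
2171: Tuesday
2170: Monday
2169: Sunday
2168: Friday (leap)
2168 begins on a Friday and is a leap year.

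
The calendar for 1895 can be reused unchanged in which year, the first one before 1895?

1889

Two years share a calendar iff Jan 1 falls on the same weekday and both are leap or both are common. 1895: Jan 1 is Tuesday, common year.
1894: Jan 1 Monday, common
1893: Jan 1 Sunday, common
1892: Jan 1 Friday, leap
1891: Jan 1 Thursday, common
1890: Jan 1 Wednesday, common
1889: Jan 1 Tuesday, common
1889 matches on both conditions.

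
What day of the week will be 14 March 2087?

January 1, 2087 is a Wednesday.
March 14 is day 73 of the year, i.e. 72 days after Jan 1.
72 mod 7 = 2, so advance 2 weekdays from Wednesday: Friday.

Friday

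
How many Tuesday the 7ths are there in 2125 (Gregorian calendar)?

Check the 7th of each month of 2125: Jan 7: Sun, Feb 7: Wed, Mar 7: Wed, Apr 7: Sat, May 7: Mon, Jun 7: Thu, Jul 7: Sat, Aug 7: Tue, Sep 7: Fri, Oct 7: Sun, Nov 7: Wed, Dec 7: Fri.
Tuesday occurs in August — 1 month.

1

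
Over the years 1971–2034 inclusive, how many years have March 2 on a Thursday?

10

Track March 2's weekday year by year (advancing +1, or +2 across a Feb 29):
  1971: Tue  1972: Thu (+2) ✓  1973: Fri (+1)  1974: Sat (+1)  1975: Sun (+1)
  1976: Tue (+2)  1977: Wed (+1)  1978: Thu (+1) ✓  1979: Fri (+1)  1980: Sun (+2)
  1981: Mon (+1)  1982: Tue (+1)  1983: Wed (+1)  1984: Fri (+2)  … (36 more years) …
  2021: Tue (+1)  2022: Wed (+1)  2023: Thu (+1) ✓  2024: Sat (+2)  2025: Sun (+1)
  2026: Mon (+1)  2027: Tue (+1)  2028: Thu (+2) ✓  2029: Fri (+1)  2030: Sat (+1)
  2031: Sun (+1)  2032: Tue (+2)  2033: Wed (+1)  2034: Thu (+1) ✓
Thursday years: 1972, 1978, 1989, 1995, 2000, 2006, 2017, 2023, 2028, 2034 — 10 in total.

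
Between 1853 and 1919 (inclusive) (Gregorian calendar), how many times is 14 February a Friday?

Track 14 February's weekday year by year (advancing +1, or +2 across a Feb 29):
  1853: Mon  1854: Tue (+1)  1855: Wed (+1)  1856: Thu (+1)  1857: Sat (+2)
  1858: Sun (+1)  1859: Mon (+1)  1860: Tue (+1)  1861: Thu (+2)  1862: Fri (+1) ✓
  1863: Sat (+1)  1864: Sun (+1)  1865: Tue (+2)  1866: Wed (+1)  … (39 more years) …
  1906: Wed (+1)  1907: Thu (+1)  1908: Fri (+1) ✓  1909: Sun (+2)  1910: Mon (+1)
  1911: Tue (+1)  1912: Wed (+1)  1913: Fri (+2) ✓  1914: Sat (+1)  1915: Sun (+1)
  1916: Mon (+1)  1917: Wed (+2)  1918: Thu (+1)  1919: Fri (+1) ✓
Friday years: 1862, 1868, 1873, 1879, 1890, 1896, 1902, 1908, 1913, 1919 — 10 in total.

10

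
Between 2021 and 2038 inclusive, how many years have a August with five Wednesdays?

7

August has 31 days; it has five Wednesdays when Wednesday falls among the first (month-length − 28) days — i.e. when August 1 is one of Wednesday/Tuesday/Monday.
August 1 by year: 2021:Sun 2022:Mon✓ 2023:Tue✓ 2024:Thu 2025:Fri 2026:Sat 2027:Sun 2028:Tue✓ 2029:Wed✓ 2030:Thu 2031:Fri 2032:Sun 2033:Mon✓ 2034:Tue✓ 2035:Wed✓ 2036:Fri 2037:Sat 2038:Sun
Years with five Wednesdays: 2022, 2023, 2028, 2029, 2033, 2034, 2035 → 7.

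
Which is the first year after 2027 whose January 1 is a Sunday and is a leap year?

2040

Jan 1 advances by 2 weekdays after a leap year and by 1 after a common year.
2027: Jan 1 is Friday.
2028: Saturday (leap)
2029: Monday
2030: Tuesday
2031: Wednesday
2032: Thursday (leap)
2033: Saturday
2034: Sunday
2035: Monday
2036: Tuesday (leap)
2037: Thursday
2038: Friday
2039: Saturday
2040: Sunday (leap)
2040 begins on a Sunday and is a leap year.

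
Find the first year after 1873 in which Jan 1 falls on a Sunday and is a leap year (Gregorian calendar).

1888

Jan 1 advances by 2 weekdays after a leap year and by 1 after a common year.
1873: Jan 1 is Wednesday.
1874: Thursday
1875: Friday
1876: Saturday (leap)
1877: Monday
1878: Tuesday
1879: Wednesday
1880: Thursday (leap)
1881: Saturday
1882: Sunday
1883: Monday
1884: Tuesday (leap)
1885: Thursday
1886: Friday
1887: Saturday
1888: Sunday (leap)
1888 begins on a Sunday and is a leap year.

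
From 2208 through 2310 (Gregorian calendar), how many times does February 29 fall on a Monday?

5

Leap years in 2208–2310: 25 of them.
Feb 29 weekday advances by 5 (mod 7) from one leap year to the next four years later (or differs when a century non-leap intervenes).
Leap-day weekdays: 2208:Mon✓ 2212:Sat 2216:Thu 2220:Tue 2224:Sun 2228:Fri 2232:Wed 2236:Mon✓ 2240:Sat 2244:Thu 2248:Tue 2252:Sun 2256:Fri 2260:Wed 2264:Mon✓ 2268:Sat 2272:Thu 2276:Tue 2280:Sun 2284:Fri 2288:Wed 2292:Mon✓ 2296:Sat 2304:Mon✓ 2308:Sat
Monday: 2208, 2236, 2264, 2292, 2304 → 5.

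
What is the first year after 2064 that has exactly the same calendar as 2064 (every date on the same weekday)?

2092

Two years share a calendar iff Jan 1 falls on the same weekday and both are leap or both are common. 2064: Jan 1 is Tuesday, leap year.
2065: Jan 1 Thursday, common
2066: Jan 1 Friday, common
2067: Jan 1 Saturday, common
2068: Jan 1 Sunday, leap
2069: Jan 1 Tuesday, common
2070: Jan 1 Wednesday, common
2071: Jan 1 Thursday, common
2072: Jan 1 Friday, leap
2073: Jan 1 Sunday, common
2074: Jan 1 Monday, common
2075: Jan 1 Tuesday, common
2076: Jan 1 Wednesday, leap
2077: Jan 1 Friday, common
2078: Jan 1 Saturday, common
2079: Jan 1 Sunday, common
2080: Jan 1 Monday, leap
2081: Jan 1 Wednesday, common
2082: Jan 1 Thursday, common
2083: Jan 1 Friday, common
2084: Jan 1 Saturday, leap
2085: Jan 1 Monday, common
2086: Jan 1 Tuesday, common
2087: Jan 1 Wednesday, common
2088: Jan 1 Thursday, leap
2089: Jan 1 Saturday, common
2090: Jan 1 Sunday, common
2091: Jan 1 Monday, common
2092: Jan 1 Tuesday, leap
2092 matches on both conditions.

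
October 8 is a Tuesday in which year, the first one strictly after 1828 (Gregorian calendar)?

From one year to the next, a fixed date's weekday advances by 1, or by 2 when a Feb 29 lies between the two dates.
1828: October 8 is Wednesday.
1829: Thursday (+1)
1830: Friday (+1)
1831: Saturday (+1)
1832: Monday (+2)
1833: Tuesday (+1)
October 8 falls on a Tuesday in 1833.

1833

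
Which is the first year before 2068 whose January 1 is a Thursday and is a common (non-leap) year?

Jan 1 advances by 2 weekdays after a leap year and by 1 after a common year.
2068: Jan 1 is Sunday (leap).
2067: Saturday
2066: Friday
2065: Thursday
2065 begins on a Thursday and is a common year.

2065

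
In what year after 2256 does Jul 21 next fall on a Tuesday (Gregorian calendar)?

From one year to the next, a fixed date's weekday advances by 1, or by 2 when a Feb 29 lies between the two dates.
2256: July 21 is Monday.
2257: Tuesday (+1)
Jul 21 falls on a Tuesday in 2257.

2257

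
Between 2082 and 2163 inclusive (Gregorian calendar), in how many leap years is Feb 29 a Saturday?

2

Leap years in 2082–2163: 19 of them.
Feb 29 weekday advances by 5 (mod 7) from one leap year to the next four years later (or differs when a century non-leap intervenes).
Leap-day weekdays: 2084:Tue 2088:Sun 2092:Fri 2096:Wed 2104:Fri 2108:Wed 2112:Mon 2116:Sat✓ 2120:Thu 2124:Tue 2128:Sun 2132:Fri 2136:Wed 2140:Mon 2144:Sat✓ 2148:Thu 2152:Tue 2156:Sun 2160:Fri
Saturday: 2116, 2144 → 2.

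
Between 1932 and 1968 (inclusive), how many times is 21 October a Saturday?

6

Track 21 October's weekday year by year (advancing +1, or +2 across a Feb 29):
  1932: Fri  1933: Sat (+1) ✓  1934: Sun (+1)  1935: Mon (+1)  1936: Wed (+2)
  1937: Thu (+1)  1938: Fri (+1)  1939: Sat (+1) ✓  1940: Mon (+2)  1941: Tue (+1)
  1942: Wed (+1)  1943: Thu (+1)  1944: Sat (+2) ✓  1945: Sun (+1)  … (9 more years) …
  1955: Fri (+1)  1956: Sun (+2)  1957: Mon (+1)  1958: Tue (+1)  1959: Wed (+1)
  1960: Fri (+2)  1961: Sat (+1) ✓  1962: Sun (+1)  1963: Mon (+1)  1964: Wed (+2)
  1965: Thu (+1)  1966: Fri (+1)  1967: Sat (+1) ✓  1968: Mon (+2)
Saturday years: 1933, 1939, 1944, 1950, 1961, 1967 — 6 in total.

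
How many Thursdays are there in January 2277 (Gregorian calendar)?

4

January 2277 has 31 days and begins on Monday.
The first Thursday is January 4.
Thursdays fall on 4, 11, 18, 25 — that's 4.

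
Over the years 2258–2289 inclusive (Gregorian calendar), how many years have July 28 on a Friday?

Track July 28's weekday year by year (advancing +1, or +2 across a Feb 29):
  2258: Wed  2259: Thu (+1)  2260: Sat (+2)  2261: Sun (+1)  2262: Mon (+1)
  2263: Tue (+1)  2264: Thu (+2)  2265: Fri (+1) ✓  2266: Sat (+1)  2267: Sun (+1)
  2268: Tue (+2)  2269: Wed (+1)  2270: Thu (+1)  2271: Fri (+1) ✓  … (4 more years) …
  2276: Fri (+2) ✓  2277: Sat (+1)  2278: Sun (+1)  2279: Mon (+1)  2280: Wed (+2)
  2281: Thu (+1)  2282: Fri (+1) ✓  2283: Sat (+1)  2284: Mon (+2)  2285: Tue (+1)
  2286: Wed (+1)  2287: Thu (+1)  2288: Sat (+2)  2289: Sun (+1)
Friday years: 2265, 2271, 2276, 2282 — 4 in total.

4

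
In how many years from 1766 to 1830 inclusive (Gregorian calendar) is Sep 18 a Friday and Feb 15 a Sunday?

8

Check each year's weekday for Sep 18 and Feb 15:
  1766: Thu/Sat  1767: Fri/Sun ✓  1768: Sun/Mon  1769: Mon/Wed  1770: Tue/Thu  1771: Wed/Fri  1772: Fri/Sat  1773: Sat/Mon  1774: Sun/Tue  1775: Mon/Wed  1776: Wed/Thu  1777: Thu/Sat  1778: Fri/Sun ✓  1779: Sat/Mon  …(37 more)…  1817: Thu/Sat  1818: Fri/Sun ✓  1819: Sat/Mon  1820: Mon/Tue  1821: Tue/Thu  1822: Wed/Fri  1823: Thu/Sat  1824: Sat/Sun  1825: Sun/Tue  1826: Mon/Wed  1827: Tue/Thu  1828: Thu/Fri  1829: Fri/Sun ✓  1830: Sat/Mon
Both conditions hold in: 1767, 1778, 1789, 1795, 1801, 1807, 1818, 1829 — 8.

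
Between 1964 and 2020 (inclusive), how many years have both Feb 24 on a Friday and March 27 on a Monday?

Check each year's weekday for Feb 24 and March 27:
  1964: Mon/Fri  1965: Wed/Sat  1966: Thu/Sun  1967: Fri/Mon ✓  1968: Sat/Wed  1969: Mon/Thu  1970: Tue/Fri  1971: Wed/Sat  1972: Thu/Mon  1973: Sat/Tue  1974: Sun/Wed  1975: Mon/Thu  1976: Tue/Sat  1977: Thu/Sun  …(29 more)…  2007: Sat/Tue  2008: Sun/Thu  2009: Tue/Fri  2010: Wed/Sat  2011: Thu/Sun  2012: Fri/Tue  2013: Sun/Wed  2014: Mon/Thu  2015: Tue/Fri  2016: Wed/Sun  2017: Fri/Mon ✓  2018: Sat/Tue  2019: Sun/Wed  2020: Mon/Fri
Both conditions hold in: 1967, 1978, 1989, 1995, 2006, 2017 — 6.

6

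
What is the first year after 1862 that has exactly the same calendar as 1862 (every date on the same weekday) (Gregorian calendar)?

Two years share a calendar iff Jan 1 falls on the same weekday and both are leap or both are common. 1862: Jan 1 is Wednesday, common year.
1863: Jan 1 Thursday, common
1864: Jan 1 Friday, leap
1865: Jan 1 Sunday, common
1866: Jan 1 Monday, common
1867: Jan 1 Tuesday, common
1868: Jan 1 Wednesday, leap
1869: Jan 1 Friday, common
1870: Jan 1 Saturday, common
1871: Jan 1 Sunday, common
1872: Jan 1 Monday, leap
1873: Jan 1 Wednesday, common
1873 matches on both conditions.

1873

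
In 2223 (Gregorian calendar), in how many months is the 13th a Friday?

Check the 13th of each month of 2223: Jan 13: Mon, Feb 13: Thu, Mar 13: Thu, Apr 13: Sun, May 13: Tue, Jun 13: Fri, Jul 13: Sun, Aug 13: Wed, Sep 13: Sat, Oct 13: Mon, Nov 13: Thu, Dec 13: Sat.
Friday occurs in June — 1 month.

1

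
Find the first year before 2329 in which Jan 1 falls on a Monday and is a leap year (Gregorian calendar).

Jan 1 advances by 2 weekdays after a leap year and by 1 after a common year.
2329: Jan 1 is Tuesday.
2328: Sunday (leap)
2327: Saturday
2326: Friday
2325: Thursday
2324: Tuesday (leap)
2323: Monday
2322: Sunday
2321: Saturday
2320: Thursday (leap)
2319: Wednesday
2318: Tuesday
2317: Monday
2316: Saturday (leap)
2315: Friday
2314: Thursday
2313: Wednesday
2312: Monday (leap)
2312 begins on a Monday and is a leap year.

2312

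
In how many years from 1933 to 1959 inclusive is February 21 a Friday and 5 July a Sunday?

Check each year's weekday for February 21 and 5 July:
  1933: Tue/Wed  1934: Wed/Thu  1935: Thu/Fri  1936: Fri/Sun ✓  1937: Sun/Mon  1938: Mon/Tue  1939: Tue/Wed  1940: Wed/Fri  1941: Fri/Sat  1942: Sat/Sun  1943: Sun/Mon  1944: Mon/Wed  1945: Wed/Thu  1946: Thu/Fri  1947: Fri/Sat  1948: Sat/Mon  1949: Mon/Tue  1950: Tue/Wed  1951: Wed/Thu  1952: Thu/Sat  1953: Sat/Sun  1954: Sun/Mon  1955: Mon/Tue  1956: Tue/Thu  1957: Thu/Fri  1958: Fri/Sat  1959: Sat/Sun
Both conditions hold in: 1936 — 1.

1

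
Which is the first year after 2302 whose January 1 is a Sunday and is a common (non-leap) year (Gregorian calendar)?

2305

Jan 1 advances by 2 weekdays after a leap year and by 1 after a common year.
2302: Jan 1 is Wednesday.
2303: Thursday
2304: Friday (leap)
2305: Sunday
2305 begins on a Sunday and is a common year.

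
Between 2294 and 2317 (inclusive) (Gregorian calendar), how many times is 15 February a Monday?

4

Track 15 February's weekday year by year (advancing +1, or +2 across a Feb 29):
  2294: Thu  2295: Fri (+1)  2296: Sat (+1)  2297: Mon (+2) ✓  2298: Tue (+1)
  2299: Wed (+1)  2300: Thu (+1)  2301: Fri (+1)  2302: Sat (+1)  2303: Sun (+1)
  2304: Mon (+1) ✓  2305: Wed (+2)  2306: Thu (+1)  2307: Fri (+1)  2308: Sat (+1)
  2309: Mon (+2) ✓  2310: Tue (+1)  2311: Wed (+1)  2312: Thu (+1)  2313: Sat (+2)
  2314: Sun (+1)  2315: Mon (+1) ✓  2316: Tue (+1)  2317: Thu (+2)
Monday years: 2297, 2304, 2309, 2315 — 4 in total.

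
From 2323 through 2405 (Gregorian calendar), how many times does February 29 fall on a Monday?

Leap years in 2323–2405: 21 of them.
Feb 29 weekday advances by 5 (mod 7) from one leap year to the next four years later (or differs when a century non-leap intervenes).
Leap-day weekdays: 2324:Fri 2328:Wed 2332:Mon✓ 2336:Sat 2340:Thu 2344:Tue 2348:Sun 2352:Fri 2356:Wed 2360:Mon✓ 2364:Sat 2368:Thu 2372:Tue 2376:Sun 2380:Fri 2384:Wed 2388:Mon✓ 2392:Sat 2396:Thu 2400:Tue 2404:Sun
Monday: 2332, 2360, 2388 → 3.

3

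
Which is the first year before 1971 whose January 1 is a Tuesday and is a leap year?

1952

Jan 1 advances by 2 weekdays after a leap year and by 1 after a common year.
1971: Jan 1 is Friday.
1970: Thursday
1969: Wednesday
1968: Monday (leap)
1967: Sunday
1966: Saturday
1965: Friday
1964: Wednesday (leap)
1963: Tuesday
1962: Monday
1961: Sunday
1960: Friday (leap)
1959: Thursday
1958: Wednesday
1957: Tuesday
1956: Sunday (leap)
1955: Saturday
1954: Friday
1953: Thursday
1952: Tuesday (leap)
1952 begins on a Tuesday and is a leap year.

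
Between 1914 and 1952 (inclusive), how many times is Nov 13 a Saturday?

Track Nov 13's weekday year by year (advancing +1, or +2 across a Feb 29):
  1914: Fri  1915: Sat (+1) ✓  1916: Mon (+2)  1917: Tue (+1)  1918: Wed (+1)
  1919: Thu (+1)  1920: Sat (+2) ✓  1921: Sun (+1)  1922: Mon (+1)  1923: Tue (+1)
  1924: Thu (+2)  1925: Fri (+1)  1926: Sat (+1) ✓  1927: Sun (+1)  … (11 more years) …
  1939: Mon (+1)  1940: Wed (+2)  1941: Thu (+1)  1942: Fri (+1)  1943: Sat (+1) ✓
  1944: Mon (+2)  1945: Tue (+1)  1946: Wed (+1)  1947: Thu (+1)  1948: Sat (+2) ✓
  1949: Sun (+1)  1950: Mon (+1)  1951: Tue (+1)  1952: Thu (+2)
Saturday years: 1915, 1920, 1926, 1937, 1943, 1948 — 6 in total.

6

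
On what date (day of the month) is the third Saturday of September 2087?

September 1, 2087 is a Monday, so the first Saturday is the 6th.
The third Saturday is 6 + 14 = 20.

20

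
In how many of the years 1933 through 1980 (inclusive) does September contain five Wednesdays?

September has 30 days; it has five Wednesdays when Wednesday falls among the first (month-length − 28) days — i.e. when September 1 is one of Wednesday/Tuesday.
September 1 by year: 1933:Fri 1934:Sat 1935:Sun 1936:Tue✓ 1937:Wed✓ 1938:Thu 1939:Fri 1940:Sun 1941:Mon 1942:Tue✓ 1943:Wed✓ 1944:Fri 1945:Sat 1946:Sun 1947:Mon …(18 more)… 1966:Thu 1967:Fri 1968:Sun 1969:Mon 1970:Tue✓ 1971:Wed✓ 1972:Fri 1973:Sat 1974:Sun 1975:Mon 1976:Wed✓ 1977:Thu 1978:Fri 1979:Sat 1980:Mon
Years with five Wednesdays: 1936, 1937, 1942, 1943, 1948, 1953, 1954, 1959, 1964, 1965, 1970, 1971, 1976 → 13.

13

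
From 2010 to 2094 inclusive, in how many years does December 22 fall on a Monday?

Track December 22's weekday year by year (advancing +1, or +2 across a Feb 29):
  2010: Wed  2011: Thu (+1)  2012: Sat (+2)  2013: Sun (+1)  2014: Mon (+1) ✓
  2015: Tue (+1)  2016: Thu (+2)  2017: Fri (+1)  2018: Sat (+1)  2019: Sun (+1)
  2020: Tue (+2)  2021: Wed (+1)  2022: Thu (+1)  2023: Fri (+1)  … (57 more years) …
  2081: Mon (+1) ✓  2082: Tue (+1)  2083: Wed (+1)  2084: Fri (+2)  2085: Sat (+1)
  2086: Sun (+1)  2087: Mon (+1) ✓  2088: Wed (+2)  2089: Thu (+1)  2090: Fri (+1)
  2091: Sat (+1)  2092: Mon (+2) ✓  2093: Tue (+1)  2094: Wed (+1)
Monday years: 2014, 2025, 2031, 2036, 2042, 2053, 2059, 2064, 2070, 2081, 2087, 2092 — 12 in total.

12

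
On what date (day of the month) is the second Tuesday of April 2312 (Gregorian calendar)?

9

April 1, 2312 is a Monday, so the first Tuesday is the 2nd.
The second Tuesday is 2 + 7 = 9.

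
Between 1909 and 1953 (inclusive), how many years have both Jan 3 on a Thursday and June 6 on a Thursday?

4

Check each year's weekday for Jan 3 and June 6:
  1909: Sun/Sun  1910: Mon/Mon  1911: Tue/Tue  1912: Wed/Thu  1913: Fri/Fri  1914: Sat/Sat  1915: Sun/Sun  1916: Mon/Tue  1917: Wed/Wed  1918: Thu/Thu ✓  1919: Fri/Fri  1920: Sat/Sun  1921: Mon/Mon  1922: Tue/Tue  …(17 more)…  1940: Wed/Thu  1941: Fri/Fri  1942: Sat/Sat  1943: Sun/Sun  1944: Mon/Tue  1945: Wed/Wed  1946: Thu/Thu ✓  1947: Fri/Fri  1948: Sat/Sun  1949: Mon/Mon  1950: Tue/Tue  1951: Wed/Wed  1952: Thu/Fri  1953: Sat/Sat
Both conditions hold in: 1918, 1929, 1935, 1946 — 4.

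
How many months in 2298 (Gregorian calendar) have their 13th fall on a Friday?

Check the 13th of each month of 2298: Jan 13: Thu, Feb 13: Sun, Mar 13: Sun, Apr 13: Wed, May 13: Fri, Jun 13: Mon, Jul 13: Wed, Aug 13: Sat, Sep 13: Tue, Oct 13: Thu, Nov 13: Sun, Dec 13: Tue.
Friday occurs in May — 1 month.

1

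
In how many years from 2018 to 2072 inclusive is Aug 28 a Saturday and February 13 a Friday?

2

Check each year's weekday for Aug 28 and February 13:
  2018: Tue/Tue  2019: Wed/Wed  2020: Fri/Thu  2021: Sat/Sat  2022: Sun/Sun  2023: Mon/Mon  2024: Wed/Tue  2025: Thu/Thu  2026: Fri/Fri  2027: Sat/Sat  2028: Mon/Sun  2029: Tue/Tue  2030: Wed/Wed  2031: Thu/Thu  …(27 more)…  2059: Thu/Thu  2060: Sat/Fri ✓  2061: Sun/Sun  2062: Mon/Mon  2063: Tue/Tue  2064: Thu/Wed  2065: Fri/Fri  2066: Sat/Sat  2067: Sun/Sun  2068: Tue/Mon  2069: Wed/Wed  2070: Thu/Thu  2071: Fri/Fri  2072: Sun/Sat
Both conditions hold in: 2032, 2060 — 2.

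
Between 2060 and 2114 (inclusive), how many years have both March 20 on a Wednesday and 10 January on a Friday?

0

Check each year's weekday for March 20 and 10 January:
  2060: Sat/Sat  2061: Sun/Mon  2062: Mon/Tue  2063: Tue/Wed  2064: Thu/Thu  2065: Fri/Sat  2066: Sat/Sun  2067: Sun/Mon  2068: Tue/Tue  2069: Wed/Thu  2070: Thu/Fri  2071: Fri/Sat  2072: Sun/Sun  2073: Mon/Tue  …(27 more)…  2101: Sun/Mon  2102: Mon/Tue  2103: Tue/Wed  2104: Thu/Thu  2105: Fri/Sat  2106: Sat/Sun  2107: Sun/Mon  2108: Tue/Tue  2109: Wed/Thu  2110: Thu/Fri  2111: Fri/Sat  2112: Sun/Sun  2113: Mon/Tue  2114: Tue/Wed
Both conditions hold in: no year — 0.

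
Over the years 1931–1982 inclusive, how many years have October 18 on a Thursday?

Track October 18's weekday year by year (advancing +1, or +2 across a Feb 29):
  1931: Sun  1932: Tue (+2)  1933: Wed (+1)  1934: Thu (+1) ✓  1935: Fri (+1)
  1936: Sun (+2)  1937: Mon (+1)  1938: Tue (+1)  1939: Wed (+1)  1940: Fri (+2)
  1941: Sat (+1)  1942: Sun (+1)  1943: Mon (+1)  1944: Wed (+2)  … (24 more years) …
  1969: Sat (+1)  1970: Sun (+1)  1971: Mon (+1)  1972: Wed (+2)  1973: Thu (+1) ✓
  1974: Fri (+1)  1975: Sat (+1)  1976: Mon (+2)  1977: Tue (+1)  1978: Wed (+1)
  1979: Thu (+1) ✓  1980: Sat (+2)  1981: Sun (+1)  1982: Mon (+1)
Thursday years: 1934, 1945, 1951, 1956, 1962, 1973, 1979 — 7 in total.

7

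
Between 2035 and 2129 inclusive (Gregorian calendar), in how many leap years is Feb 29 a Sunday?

Leap years in 2035–2129: 23 of them.
Feb 29 weekday advances by 5 (mod 7) from one leap year to the next four years later (or differs when a century non-leap intervenes).
Leap-day weekdays: 2036:Fri 2040:Wed 2044:Mon 2048:Sat 2052:Thu 2056:Tue 2060:Sun✓ 2064:Fri 2068:Wed 2072:Mon 2076:Sat 2080:Thu 2084:Tue 2088:Sun✓ 2092:Fri 2096:Wed 2104:Fri 2108:Wed 2112:Mon 2116:Sat 2120:Thu 2124:Tue 2128:Sun✓
Sunday: 2060, 2088, 2128 → 3.

3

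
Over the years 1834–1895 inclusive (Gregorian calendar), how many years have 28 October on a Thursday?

8

Track 28 October's weekday year by year (advancing +1, or +2 across a Feb 29):
  1834: Tue  1835: Wed (+1)  1836: Fri (+2)  1837: Sat (+1)  1838: Sun (+1)
  1839: Mon (+1)  1840: Wed (+2)  1841: Thu (+1) ✓  1842: Fri (+1)  1843: Sat (+1)
  1844: Mon (+2)  1845: Tue (+1)  1846: Wed (+1)  1847: Thu (+1) ✓  … (34 more years) …
  1882: Sat (+1)  1883: Sun (+1)  1884: Tue (+2)  1885: Wed (+1)  1886: Thu (+1) ✓
  1887: Fri (+1)  1888: Sun (+2)  1889: Mon (+1)  1890: Tue (+1)  1891: Wed (+1)
  1892: Fri (+2)  1893: Sat (+1)  1894: Sun (+1)  1895: Mon (+1)
Thursday years: 1841, 1847, 1852, 1858, 1869, 1875, 1880, 1886 — 8 in total.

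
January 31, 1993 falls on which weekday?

January 1, 1993 is a Friday.
January 31 is day 31 of the year, i.e. 30 days after Jan 1.
30 mod 7 = 2, so advance 2 weekdays from Friday: Sunday.

Sunday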